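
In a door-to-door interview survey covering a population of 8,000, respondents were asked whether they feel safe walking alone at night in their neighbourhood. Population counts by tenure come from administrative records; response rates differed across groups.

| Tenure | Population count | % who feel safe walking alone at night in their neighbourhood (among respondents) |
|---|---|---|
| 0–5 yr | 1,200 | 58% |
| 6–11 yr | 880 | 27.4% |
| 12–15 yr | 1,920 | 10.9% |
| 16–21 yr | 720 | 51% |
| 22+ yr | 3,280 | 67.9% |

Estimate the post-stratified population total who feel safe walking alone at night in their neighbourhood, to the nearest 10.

3,740

Each cell contributes its population count × the respondent rate:
  0–5 yr: 1,200 × 58% = 696
  6–11 yr: 880 × 27.4% = 241.12
  12–15 yr: 1,920 × 10.9% = 209.28
  16–21 yr: 720 × 51% = 367.2
  22+ yr: 3,280 × 67.9% = 2227.12
Estimated total = 3740.72 → 3,740.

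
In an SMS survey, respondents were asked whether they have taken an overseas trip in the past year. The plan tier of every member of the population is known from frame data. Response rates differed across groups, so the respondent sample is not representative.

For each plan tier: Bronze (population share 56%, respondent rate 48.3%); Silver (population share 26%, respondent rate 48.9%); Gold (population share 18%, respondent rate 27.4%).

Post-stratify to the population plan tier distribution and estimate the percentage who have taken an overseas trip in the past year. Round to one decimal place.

Post-stratification weights by population share, not respondent share:
  Bronze: 0.56 × 48.3 = 27.048
  Silver: 0.26 × 48.9 = 12.714
  Gold: 0.18 × 27.4 = 4.932
Post-stratified estimate = 44.694 → 44.7%.

44.7%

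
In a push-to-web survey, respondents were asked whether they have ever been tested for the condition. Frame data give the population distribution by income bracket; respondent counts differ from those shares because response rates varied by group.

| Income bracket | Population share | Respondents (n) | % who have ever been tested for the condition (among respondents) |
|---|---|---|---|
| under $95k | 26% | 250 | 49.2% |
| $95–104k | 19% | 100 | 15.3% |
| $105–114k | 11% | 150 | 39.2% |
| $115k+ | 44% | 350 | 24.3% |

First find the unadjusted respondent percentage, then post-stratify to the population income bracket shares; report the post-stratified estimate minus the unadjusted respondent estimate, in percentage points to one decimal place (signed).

Naive respondent-only estimate (weights = respondent counts):
  (250/850)×49.2 + (100/850)×15.3 + (150/850)×39.2 + (350/850)×24.3 = 33.1941%
Post-stratifying to population shares instead:
  0.26×49.2 + 0.19×15.3 + 0.11×39.2 + 0.44×24.3 = 30.703%
Difference = 30.703 − 33.1941 = -2.4911 pp.

-2.5 percentage points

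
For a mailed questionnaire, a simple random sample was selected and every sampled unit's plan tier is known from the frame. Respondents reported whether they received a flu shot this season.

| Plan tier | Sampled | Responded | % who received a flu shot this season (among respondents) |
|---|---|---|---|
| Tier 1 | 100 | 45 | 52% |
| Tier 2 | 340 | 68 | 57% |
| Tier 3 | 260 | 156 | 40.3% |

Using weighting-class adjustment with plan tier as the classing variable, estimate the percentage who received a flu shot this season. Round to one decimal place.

Class response rates: Tier 1 45/100 = 45%, Tier 2 68/340 = 20%, Tier 3 156/260 = 60%.
With weight = n_sampled/n_responded per class, the weighted class total is n_sampled:
  Tier 1: 100 × 52 = 5200
  Tier 2: 340 × 57 = 19,380
  Tier 3: 260 × 40.3 = 10,478
Adjusted estimate = 35,058 / 700 = 50.0829 → 50.1%.

50.1%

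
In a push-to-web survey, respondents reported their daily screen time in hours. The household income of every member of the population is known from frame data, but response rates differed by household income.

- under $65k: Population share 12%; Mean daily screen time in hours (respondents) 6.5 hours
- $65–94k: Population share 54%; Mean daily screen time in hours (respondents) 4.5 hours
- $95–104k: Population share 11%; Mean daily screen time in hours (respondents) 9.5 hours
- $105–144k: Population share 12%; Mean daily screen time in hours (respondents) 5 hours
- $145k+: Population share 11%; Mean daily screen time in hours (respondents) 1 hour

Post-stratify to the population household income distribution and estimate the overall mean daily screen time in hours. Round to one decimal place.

Weight each group's respondent value by its population share:
  under $65k: 0.12 × 6.5 = 0.78
  $65–94k: 0.54 × 4.5 = 2.43
  $95–104k: 0.11 × 9.5 = 1.045
  $105–144k: 0.12 × 5 = 0.6
  $145k+: 0.11 × 1 = 0.11
Post-stratified estimate = 4.965 → 5.0.

5.0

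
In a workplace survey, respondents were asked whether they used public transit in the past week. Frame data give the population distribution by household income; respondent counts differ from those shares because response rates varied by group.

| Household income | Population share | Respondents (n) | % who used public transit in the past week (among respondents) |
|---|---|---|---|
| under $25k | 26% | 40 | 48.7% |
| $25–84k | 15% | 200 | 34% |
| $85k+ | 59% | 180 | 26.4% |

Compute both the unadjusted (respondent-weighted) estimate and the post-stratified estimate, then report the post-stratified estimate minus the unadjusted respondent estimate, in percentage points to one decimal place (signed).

Without adjustment, the pooled respondent share is:
  (40/420)×48.7 + (200/420)×34 + (180/420)×26.4 = 32.1429%
Post-stratifying to population shares instead:
  0.26×48.7 + 0.15×34 + 0.59×26.4 = 33.338%
Difference = 33.338 − 32.1429 = 1.1951 pp.

+1.2 percentage points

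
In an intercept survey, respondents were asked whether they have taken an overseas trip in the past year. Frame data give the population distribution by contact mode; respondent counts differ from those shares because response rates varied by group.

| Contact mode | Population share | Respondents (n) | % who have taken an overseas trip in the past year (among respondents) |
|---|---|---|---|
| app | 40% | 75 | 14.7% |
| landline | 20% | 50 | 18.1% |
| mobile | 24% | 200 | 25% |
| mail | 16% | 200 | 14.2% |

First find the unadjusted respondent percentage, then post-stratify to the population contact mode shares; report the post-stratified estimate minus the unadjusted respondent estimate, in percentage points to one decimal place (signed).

-1.0 percentage points

Without adjustment, the pooled respondent share is:
  (75/525)×14.7 + (50/525)×18.1 + (200/525)×25 + (200/525)×14.2 = 18.7571%
Post-stratified estimate weights by population shares:
  0.4×14.7 + 0.2×18.1 + 0.24×25 + 0.16×14.2 = 17.772%
Difference = 17.772 − 18.7571 = -0.9851 pp.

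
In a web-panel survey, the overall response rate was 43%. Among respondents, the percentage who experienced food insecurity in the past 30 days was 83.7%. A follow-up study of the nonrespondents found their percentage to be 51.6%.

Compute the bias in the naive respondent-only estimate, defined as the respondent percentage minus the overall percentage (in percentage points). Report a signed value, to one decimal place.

Nonresponse fraction = 1 − 0.43 = 0.57.
Bias = (nonresponse fraction) × (respondent percentage − nonrespondent percentage)
     = 0.57 × (83.7 − 51.6) = 0.57 × 32.1 = 18.297.

+18.3 percentage points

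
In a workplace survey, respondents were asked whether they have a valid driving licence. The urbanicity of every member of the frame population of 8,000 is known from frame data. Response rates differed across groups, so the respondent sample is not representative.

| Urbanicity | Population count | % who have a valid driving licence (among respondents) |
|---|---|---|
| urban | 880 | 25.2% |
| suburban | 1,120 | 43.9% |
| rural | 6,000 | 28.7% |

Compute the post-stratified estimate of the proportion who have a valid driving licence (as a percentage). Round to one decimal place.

Each cell contributes population-share × respondent value:
  urban: (880/8,000) × 25.2 = 2.772
  suburban: (1,120/8,000) × 43.9 = 6.146
  rural: (6,000/8,000) × 28.7 = 21.525
Post-stratified estimate = 30.443 → 30.4%.

30.4%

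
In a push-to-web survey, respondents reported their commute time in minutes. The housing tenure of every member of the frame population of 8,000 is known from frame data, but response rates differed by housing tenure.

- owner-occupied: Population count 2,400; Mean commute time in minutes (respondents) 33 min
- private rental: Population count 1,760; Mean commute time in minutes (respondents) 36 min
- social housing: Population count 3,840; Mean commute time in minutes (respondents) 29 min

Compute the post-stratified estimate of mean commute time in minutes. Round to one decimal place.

Each cell contributes population-share × respondent value:
  owner-occupied: (2,400/8,000) × 33 = 9.9
  private rental: (1,760/8,000) × 36 = 7.92
  social housing: (3,840/8,000) × 29 = 13.92
Post-stratified estimate = 31.74 → 31.7.

31.7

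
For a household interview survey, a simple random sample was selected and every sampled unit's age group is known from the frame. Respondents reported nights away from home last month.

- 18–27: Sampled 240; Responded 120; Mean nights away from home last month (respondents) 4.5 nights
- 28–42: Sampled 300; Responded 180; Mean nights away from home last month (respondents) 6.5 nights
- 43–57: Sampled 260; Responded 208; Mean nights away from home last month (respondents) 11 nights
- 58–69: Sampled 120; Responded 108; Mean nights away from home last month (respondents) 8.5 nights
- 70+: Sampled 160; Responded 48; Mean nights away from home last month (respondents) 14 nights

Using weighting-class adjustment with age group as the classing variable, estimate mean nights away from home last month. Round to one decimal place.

Response rates by class: 18–27 120/240 = 50%, 28–42 180/300 = 60%, 43–57 208/260 = 80%, 58–69 108/120 = 90%, 70+ 48/160 = 30%.
Inverse-response-rate weighting restores each class to its sampled count, so class totals weight by n_sampled:
  18–27: 240 × 4.5 = 1080
  28–42: 300 × 6.5 = 1950
  43–57: 260 × 11 = 2860
  58–69: 120 × 8.5 = 1020
  70+: 160 × 14 = 2240
Adjusted estimate = 9150 / 1,080 = 8.47222 → 8.5.

8.5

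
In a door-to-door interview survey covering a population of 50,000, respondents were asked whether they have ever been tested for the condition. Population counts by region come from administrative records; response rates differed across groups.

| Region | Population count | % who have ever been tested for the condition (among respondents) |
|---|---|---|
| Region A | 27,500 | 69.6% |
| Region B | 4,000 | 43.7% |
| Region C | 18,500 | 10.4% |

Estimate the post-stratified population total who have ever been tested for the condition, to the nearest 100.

Each cell contributes its population count × the respondent rate:
  Region A: 27,500 × 69.6% = 19,140
  Region B: 4,000 × 43.7% = 1748
  Region C: 18,500 × 10.4% = 1924
Estimated total = 22,812 → 22,800.

22,800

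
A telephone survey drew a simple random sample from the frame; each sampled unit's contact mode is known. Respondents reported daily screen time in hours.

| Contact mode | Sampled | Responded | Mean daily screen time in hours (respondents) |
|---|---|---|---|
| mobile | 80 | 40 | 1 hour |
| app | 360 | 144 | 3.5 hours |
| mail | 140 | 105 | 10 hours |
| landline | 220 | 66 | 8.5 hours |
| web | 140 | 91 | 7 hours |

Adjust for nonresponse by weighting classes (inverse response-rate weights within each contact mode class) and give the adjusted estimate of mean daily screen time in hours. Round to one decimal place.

5.9

Class response rates: mobile 40/80 = 50%, app 144/360 = 40%, mail 105/140 = 75%, landline 66/220 = 30%, web 91/140 = 65%.
Inverse-response-rate weighting restores each class to its sampled count, so class totals weight by n_sampled:
  mobile: 80 × 1 = 80
  app: 360 × 3.5 = 1260
  mail: 140 × 10 = 1400
  landline: 220 × 8.5 = 1870
  web: 140 × 7 = 980
Adjusted estimate = 5590 / 940 = 5.94681 → 5.9.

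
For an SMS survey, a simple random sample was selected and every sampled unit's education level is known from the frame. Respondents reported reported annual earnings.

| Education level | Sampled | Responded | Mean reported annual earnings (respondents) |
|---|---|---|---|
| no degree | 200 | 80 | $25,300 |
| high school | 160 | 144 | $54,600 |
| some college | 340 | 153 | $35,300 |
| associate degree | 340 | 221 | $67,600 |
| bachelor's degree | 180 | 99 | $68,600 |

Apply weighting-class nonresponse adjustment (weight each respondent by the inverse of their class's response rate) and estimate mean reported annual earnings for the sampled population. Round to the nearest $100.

Class response rates: no degree 80/200 = 40%, high school 144/160 = 90%, some college 153/340 = 45%, associate degree 221/340 = 65%, bachelor's degree 99/180 = 55%.
Weighting each respondent by the inverse class response rate inflates each class back to its sampled size, so the class weight is n_sampled:
  no degree: 200 × 25,300 = 5,060,000
  high school: 160 × 54,600 = 8,736,000
  some college: 340 × 35,300 = 12,002,000
  associate degree: 340 × 67,600 = 22,984,000
  bachelor's degree: 180 × 68,600 = 12,348,000
Adjusted estimate = 61,130,000 / 1,220 = 50106.6 → $50,100.

$50,100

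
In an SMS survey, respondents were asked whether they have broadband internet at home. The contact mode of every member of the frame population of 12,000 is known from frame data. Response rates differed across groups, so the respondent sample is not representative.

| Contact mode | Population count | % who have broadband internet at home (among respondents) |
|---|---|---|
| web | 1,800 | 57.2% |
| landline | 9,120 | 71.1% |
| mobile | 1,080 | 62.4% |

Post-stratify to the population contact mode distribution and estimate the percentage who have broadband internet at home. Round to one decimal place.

Each cell contributes population-share × respondent value:
  web: (1,800/12,000) × 57.2 = 8.58
  landline: (9,120/12,000) × 71.1 = 54.036
  mobile: (1,080/12,000) × 62.4 = 5.616
Post-stratified estimate = 68.232 → 68.2%.

68.2%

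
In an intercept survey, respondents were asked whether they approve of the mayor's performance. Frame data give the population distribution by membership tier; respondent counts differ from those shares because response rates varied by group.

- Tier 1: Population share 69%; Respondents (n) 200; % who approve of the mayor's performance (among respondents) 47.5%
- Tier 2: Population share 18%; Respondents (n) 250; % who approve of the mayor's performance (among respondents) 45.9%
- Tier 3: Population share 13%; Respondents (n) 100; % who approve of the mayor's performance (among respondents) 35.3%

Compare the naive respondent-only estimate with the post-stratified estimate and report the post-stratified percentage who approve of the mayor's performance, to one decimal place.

Naive respondent-only estimate (weights = respondent counts):
  (200/550)×47.5 + (250/550)×45.9 + (100/550)×35.3 = 44.5545%
Post-stratifying to population shares instead:
  0.69×47.5 + 0.18×45.9 + 0.13×35.3 = 45.626%

45.6%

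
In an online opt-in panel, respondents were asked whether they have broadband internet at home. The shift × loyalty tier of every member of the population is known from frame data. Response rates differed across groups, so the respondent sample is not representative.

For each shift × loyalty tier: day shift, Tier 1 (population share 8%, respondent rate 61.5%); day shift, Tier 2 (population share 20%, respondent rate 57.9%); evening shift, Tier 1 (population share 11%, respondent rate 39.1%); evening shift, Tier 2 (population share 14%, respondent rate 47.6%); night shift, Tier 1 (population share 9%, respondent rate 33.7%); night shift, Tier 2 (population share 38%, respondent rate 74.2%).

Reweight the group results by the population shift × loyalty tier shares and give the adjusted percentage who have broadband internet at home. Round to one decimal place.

58.7%

Weight each group's respondent value by its population share:
  day shift, Tier 1: 0.08 × 61.5 = 4.92
  day shift, Tier 2: 0.2 × 57.9 = 11.58
  evening shift, Tier 1: 0.11 × 39.1 = 4.301
  evening shift, Tier 2: 0.14 × 47.6 = 6.664
  night shift, Tier 1: 0.09 × 33.7 = 3.033
  night shift, Tier 2: 0.38 × 74.2 = 28.196
Post-stratified estimate = 58.694 → 58.7%.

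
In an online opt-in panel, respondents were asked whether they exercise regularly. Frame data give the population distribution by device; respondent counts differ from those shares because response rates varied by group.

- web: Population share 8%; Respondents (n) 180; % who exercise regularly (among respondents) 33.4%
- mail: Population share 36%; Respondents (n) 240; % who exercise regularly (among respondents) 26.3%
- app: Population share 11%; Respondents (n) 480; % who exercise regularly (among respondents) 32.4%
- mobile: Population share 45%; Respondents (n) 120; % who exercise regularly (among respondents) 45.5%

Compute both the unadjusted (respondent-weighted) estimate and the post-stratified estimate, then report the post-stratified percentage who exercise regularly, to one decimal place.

36.2%

Without adjustment, the pooled respondent share is:
  (180/1020)×33.4 + (240/1020)×26.3 + (480/1020)×32.4 + (120/1020)×45.5 = 32.6824%
Reweighting by population device shares:
  0.08×33.4 + 0.36×26.3 + 0.11×32.4 + 0.45×45.5 = 36.179%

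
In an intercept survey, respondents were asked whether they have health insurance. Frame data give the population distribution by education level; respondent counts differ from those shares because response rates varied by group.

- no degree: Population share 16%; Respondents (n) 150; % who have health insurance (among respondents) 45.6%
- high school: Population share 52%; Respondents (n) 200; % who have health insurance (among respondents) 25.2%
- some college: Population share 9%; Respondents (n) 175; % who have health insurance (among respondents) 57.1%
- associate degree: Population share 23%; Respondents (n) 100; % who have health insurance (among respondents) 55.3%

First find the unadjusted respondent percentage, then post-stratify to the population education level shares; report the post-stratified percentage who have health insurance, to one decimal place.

Without adjustment, the pooled respondent share is:
  (150/625)×45.6 + (200/625)×25.2 + (175/625)×57.1 + (100/625)×55.3 = 43.844%
Post-stratifying to population shares instead:
  0.16×45.6 + 0.52×25.2 + 0.09×57.1 + 0.23×55.3 = 38.258%

38.3%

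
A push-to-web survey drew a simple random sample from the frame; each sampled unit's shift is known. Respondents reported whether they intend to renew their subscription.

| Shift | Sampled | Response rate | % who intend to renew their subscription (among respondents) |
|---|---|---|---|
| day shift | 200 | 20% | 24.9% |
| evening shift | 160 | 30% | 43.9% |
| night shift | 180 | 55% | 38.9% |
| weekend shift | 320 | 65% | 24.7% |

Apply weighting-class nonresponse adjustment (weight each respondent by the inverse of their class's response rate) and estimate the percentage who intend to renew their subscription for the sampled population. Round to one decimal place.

Weighting each respondent by the inverse class response rate inflates each class back to its sampled size, so the class weight is n_sampled:
  day shift: 200 × 24.9 = 4980
  evening shift: 160 × 43.9 = 7024
  night shift: 180 × 38.9 = 7002
  weekend shift: 320 × 24.7 = 7904
Adjusted estimate = 26,910 / 860 = 31.2907 → 31.3%.

31.3%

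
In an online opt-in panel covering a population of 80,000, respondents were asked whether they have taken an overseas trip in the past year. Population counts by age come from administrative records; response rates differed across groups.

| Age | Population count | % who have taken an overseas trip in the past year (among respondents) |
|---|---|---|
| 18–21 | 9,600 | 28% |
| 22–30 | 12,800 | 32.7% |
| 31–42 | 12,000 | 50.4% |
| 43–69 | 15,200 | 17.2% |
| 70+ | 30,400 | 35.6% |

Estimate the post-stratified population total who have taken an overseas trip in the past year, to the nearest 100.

26,400

Estimated count per cell = population count × respondent percentage:
  18–21: 9,600 × 28% = 2688
  22–30: 12,800 × 32.7% = 4185.6
  31–42: 12,000 × 50.4% = 6048
  43–69: 15,200 × 17.2% = 2614.4
  70+: 30,400 × 35.6% = 10822.4
Estimated total = 26358.4 → 26,400.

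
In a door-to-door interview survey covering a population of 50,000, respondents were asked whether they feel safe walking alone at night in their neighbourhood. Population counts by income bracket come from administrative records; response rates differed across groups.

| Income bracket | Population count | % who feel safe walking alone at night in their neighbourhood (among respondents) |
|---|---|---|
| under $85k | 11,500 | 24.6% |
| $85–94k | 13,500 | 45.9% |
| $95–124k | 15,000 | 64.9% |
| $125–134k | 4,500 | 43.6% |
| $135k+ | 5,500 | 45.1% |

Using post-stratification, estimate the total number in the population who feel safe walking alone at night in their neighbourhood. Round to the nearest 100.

Each cell contributes its population count × the respondent rate:
  under $85k: 11,500 × 24.6% = 2829
  $85–94k: 13,500 × 45.9% = 6196.5
  $95–124k: 15,000 × 64.9% = 9735
  $125–134k: 4,500 × 43.6% = 1962
  $135k+: 5,500 × 45.1% = 2480.5
Estimated total = 23,203 → 23,200.

23,200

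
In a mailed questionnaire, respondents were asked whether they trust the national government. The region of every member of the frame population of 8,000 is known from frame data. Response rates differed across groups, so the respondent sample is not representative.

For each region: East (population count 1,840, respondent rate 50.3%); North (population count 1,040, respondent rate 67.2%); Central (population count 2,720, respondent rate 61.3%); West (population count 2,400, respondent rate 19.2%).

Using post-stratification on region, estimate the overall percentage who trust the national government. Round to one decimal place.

46.9%

Each cell contributes population-share × respondent value:
  East: (1,840/8,000) × 50.3 = 11.569
  North: (1,040/8,000) × 67.2 = 8.736
  Central: (2,720/8,000) × 61.3 = 20.842
  West: (2,400/8,000) × 19.2 = 5.76
Post-stratified estimate = 46.907 → 46.9%.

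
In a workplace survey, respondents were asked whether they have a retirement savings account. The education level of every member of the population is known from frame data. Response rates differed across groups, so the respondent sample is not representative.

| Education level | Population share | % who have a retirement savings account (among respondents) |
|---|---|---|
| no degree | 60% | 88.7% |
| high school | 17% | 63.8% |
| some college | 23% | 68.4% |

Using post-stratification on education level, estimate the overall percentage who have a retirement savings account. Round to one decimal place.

79.8%

Each cell contributes population-share × respondent value:
  no degree: 0.6 × 88.7 = 53.22
  high school: 0.17 × 63.8 = 10.846
  some college: 0.23 × 68.4 = 15.732
Post-stratified estimate = 79.798 → 79.8%.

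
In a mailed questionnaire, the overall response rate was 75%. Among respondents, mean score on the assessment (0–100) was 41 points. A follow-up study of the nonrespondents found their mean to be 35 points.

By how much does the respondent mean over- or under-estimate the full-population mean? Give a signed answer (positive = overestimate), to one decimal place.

Nonresponse fraction = 1 − 0.75 = 0.25.
Bias = (nonresponse fraction) × (respondent mean − nonrespondent mean)
     = 0.25 × (41 − 35) = 0.25 × 6 = 1.5.

+1.5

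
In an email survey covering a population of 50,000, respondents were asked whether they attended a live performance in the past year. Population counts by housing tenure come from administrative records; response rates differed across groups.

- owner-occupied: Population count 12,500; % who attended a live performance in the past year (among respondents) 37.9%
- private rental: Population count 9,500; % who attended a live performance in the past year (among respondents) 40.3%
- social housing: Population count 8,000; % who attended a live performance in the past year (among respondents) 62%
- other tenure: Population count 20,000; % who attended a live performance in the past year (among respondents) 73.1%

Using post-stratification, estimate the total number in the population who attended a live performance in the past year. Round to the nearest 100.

28,100

Each cell contributes its population count × the respondent rate:
  owner-occupied: 12,500 × 37.9% = 4737.5
  private rental: 9,500 × 40.3% = 3828.5
  social housing: 8,000 × 62% = 4960
  other tenure: 20,000 × 73.1% = 14,620
Estimated total = 28,146 → 28,100.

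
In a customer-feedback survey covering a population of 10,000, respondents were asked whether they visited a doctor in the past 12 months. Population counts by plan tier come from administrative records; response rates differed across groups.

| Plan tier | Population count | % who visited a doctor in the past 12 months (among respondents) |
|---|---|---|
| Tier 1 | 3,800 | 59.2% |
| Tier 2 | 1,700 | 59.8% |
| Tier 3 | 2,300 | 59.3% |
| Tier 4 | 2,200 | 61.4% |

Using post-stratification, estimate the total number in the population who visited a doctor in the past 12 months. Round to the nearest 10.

Apply each group's respondent rate to its population count:
  Tier 1: 3,800 × 59.2% = 2249.6
  Tier 2: 1,700 × 59.8% = 1016.6
  Tier 3: 2,300 × 59.3% = 1363.9
  Tier 4: 2,200 × 61.4% = 1350.8
Estimated total = 5980.9 → 5,980.

5,980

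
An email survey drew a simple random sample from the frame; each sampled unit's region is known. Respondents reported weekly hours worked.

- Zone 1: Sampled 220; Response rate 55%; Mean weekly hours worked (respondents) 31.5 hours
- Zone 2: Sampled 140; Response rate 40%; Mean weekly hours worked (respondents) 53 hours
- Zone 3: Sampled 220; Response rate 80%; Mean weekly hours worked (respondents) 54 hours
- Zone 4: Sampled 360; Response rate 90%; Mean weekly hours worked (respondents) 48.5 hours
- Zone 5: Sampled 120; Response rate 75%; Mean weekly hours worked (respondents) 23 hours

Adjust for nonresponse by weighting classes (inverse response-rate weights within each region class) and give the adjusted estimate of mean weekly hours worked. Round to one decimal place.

43.8

Inverse-response-rate weighting restores each class to its sampled count, so class totals weight by n_sampled:
  Zone 1: 220 × 31.5 = 6930
  Zone 2: 140 × 53 = 7420
  Zone 3: 220 × 54 = 11,880
  Zone 4: 360 × 48.5 = 17,460
  Zone 5: 120 × 23 = 2760
Adjusted estimate = 46,450 / 1,060 = 43.8208 → 43.8.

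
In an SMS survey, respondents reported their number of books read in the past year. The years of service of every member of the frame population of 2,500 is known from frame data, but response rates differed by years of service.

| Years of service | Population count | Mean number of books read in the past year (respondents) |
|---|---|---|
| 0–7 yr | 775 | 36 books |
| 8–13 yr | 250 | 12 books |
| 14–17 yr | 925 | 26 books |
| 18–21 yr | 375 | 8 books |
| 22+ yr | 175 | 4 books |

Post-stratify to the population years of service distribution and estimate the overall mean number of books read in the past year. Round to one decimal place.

23.5

Reweight to the known years of service distribution:
  0–7 yr: (775/2,500) × 36 = 11.16
  8–13 yr: (250/2,500) × 12 = 1.2
  14–17 yr: (925/2,500) × 26 = 9.62
  18–21 yr: (375/2,500) × 8 = 1.2
  22+ yr: (175/2,500) × 4 = 0.28
Post-stratified estimate = 23.46 → 23.5.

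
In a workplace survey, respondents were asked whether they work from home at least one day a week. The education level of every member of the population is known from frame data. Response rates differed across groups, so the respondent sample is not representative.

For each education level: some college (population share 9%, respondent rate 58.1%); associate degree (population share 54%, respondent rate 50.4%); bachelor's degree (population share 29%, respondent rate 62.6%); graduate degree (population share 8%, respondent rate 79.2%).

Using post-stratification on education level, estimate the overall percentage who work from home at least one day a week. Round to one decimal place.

Weight each group's respondent value by its population share:
  some college: 0.09 × 58.1 = 5.229
  associate degree: 0.54 × 50.4 = 27.216
  bachelor's degree: 0.29 × 62.6 = 18.154
  graduate degree: 0.08 × 79.2 = 6.336
Post-stratified estimate = 56.935 → 56.9%.

56.9%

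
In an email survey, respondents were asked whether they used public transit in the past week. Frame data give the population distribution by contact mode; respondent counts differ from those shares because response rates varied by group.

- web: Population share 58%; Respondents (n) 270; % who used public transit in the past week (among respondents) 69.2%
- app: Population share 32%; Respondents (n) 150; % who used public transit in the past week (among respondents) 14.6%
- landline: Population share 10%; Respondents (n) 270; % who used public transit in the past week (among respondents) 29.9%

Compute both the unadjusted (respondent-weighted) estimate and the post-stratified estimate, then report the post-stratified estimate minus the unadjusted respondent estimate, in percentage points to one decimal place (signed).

Without adjustment, the pooled respondent share is:
  (270/690)×69.2 + (150/690)×14.6 + (270/690)×29.9 = 41.9522%
Reweighting by population contact mode shares:
  0.58×69.2 + 0.32×14.6 + 0.1×29.9 = 47.798%
Difference = 47.798 − 41.9522 = 5.8458 pp.

+5.8 percentage points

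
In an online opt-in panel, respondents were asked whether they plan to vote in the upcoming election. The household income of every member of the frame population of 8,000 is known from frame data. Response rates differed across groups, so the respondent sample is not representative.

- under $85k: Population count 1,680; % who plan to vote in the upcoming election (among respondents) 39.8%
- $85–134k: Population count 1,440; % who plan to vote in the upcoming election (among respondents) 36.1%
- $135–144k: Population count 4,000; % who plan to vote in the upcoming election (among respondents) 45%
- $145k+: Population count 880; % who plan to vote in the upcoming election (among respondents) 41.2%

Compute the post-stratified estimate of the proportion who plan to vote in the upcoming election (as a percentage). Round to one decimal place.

Reweight to the known household income distribution:
  under $85k: (1,680/8,000) × 39.8 = 8.358
  $85–134k: (1,440/8,000) × 36.1 = 6.498
  $135–144k: (4,000/8,000) × 45 = 22.5
  $145k+: (880/8,000) × 41.2 = 4.532
Post-stratified estimate = 41.888 → 41.9%.

41.9%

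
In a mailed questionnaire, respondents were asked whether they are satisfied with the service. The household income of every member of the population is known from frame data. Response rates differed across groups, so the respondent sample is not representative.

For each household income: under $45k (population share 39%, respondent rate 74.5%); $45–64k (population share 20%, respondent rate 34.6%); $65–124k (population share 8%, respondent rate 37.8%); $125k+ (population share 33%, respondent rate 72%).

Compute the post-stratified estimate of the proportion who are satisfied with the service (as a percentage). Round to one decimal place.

Reweight to the known household income distribution:
  under $45k: 0.39 × 74.5 = 29.055
  $45–64k: 0.2 × 34.6 = 6.92
  $65–124k: 0.08 × 37.8 = 3.024
  $125k+: 0.33 × 72 = 23.76
Post-stratified estimate = 62.759 → 62.8%.

62.8%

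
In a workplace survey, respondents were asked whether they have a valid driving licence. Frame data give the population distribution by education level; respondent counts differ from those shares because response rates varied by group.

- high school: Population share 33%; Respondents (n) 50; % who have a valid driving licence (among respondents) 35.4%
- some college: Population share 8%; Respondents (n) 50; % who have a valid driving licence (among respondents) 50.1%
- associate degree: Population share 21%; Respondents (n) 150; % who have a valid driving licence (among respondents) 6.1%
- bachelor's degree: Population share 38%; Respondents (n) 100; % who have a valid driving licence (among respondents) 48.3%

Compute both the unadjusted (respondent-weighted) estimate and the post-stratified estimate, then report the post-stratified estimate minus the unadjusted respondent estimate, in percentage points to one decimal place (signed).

+6.7 percentage points

Without adjustment, the pooled respondent share is:
  (50/350)×35.4 + (50/350)×50.1 + (150/350)×6.1 + (100/350)×48.3 = 28.6286%
Reweighting by population education level shares:
  0.33×35.4 + 0.08×50.1 + 0.21×6.1 + 0.38×48.3 = 35.325%
Difference = 35.325 − 28.6286 = 6.6964 pp.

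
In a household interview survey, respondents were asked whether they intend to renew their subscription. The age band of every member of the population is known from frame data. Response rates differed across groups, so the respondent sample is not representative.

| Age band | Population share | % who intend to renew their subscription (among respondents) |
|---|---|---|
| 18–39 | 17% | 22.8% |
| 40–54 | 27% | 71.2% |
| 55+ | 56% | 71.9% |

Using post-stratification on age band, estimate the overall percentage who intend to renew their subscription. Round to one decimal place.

63.4%

Post-stratification weights by population share, not respondent share:
  18–39: 0.17 × 22.8 = 3.876
  40–54: 0.27 × 71.2 = 19.224
  55+: 0.56 × 71.9 = 40.264
Post-stratified estimate = 63.364 → 63.4%.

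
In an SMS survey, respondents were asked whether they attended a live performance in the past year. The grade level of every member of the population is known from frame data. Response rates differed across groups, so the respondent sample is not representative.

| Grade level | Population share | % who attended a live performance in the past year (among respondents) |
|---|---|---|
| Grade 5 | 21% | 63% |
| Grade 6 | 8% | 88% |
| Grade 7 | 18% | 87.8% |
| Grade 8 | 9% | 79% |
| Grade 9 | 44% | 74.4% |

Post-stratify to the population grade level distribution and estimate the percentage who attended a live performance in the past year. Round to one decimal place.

Reweight to the known grade level distribution:
  Grade 5: 0.21 × 63 = 13.23
  Grade 6: 0.08 × 88 = 7.04
  Grade 7: 0.18 × 87.8 = 15.804
  Grade 8: 0.09 × 79 = 7.11
  Grade 9: 0.44 × 74.4 = 32.736
Post-stratified estimate = 75.92 → 75.9%.

75.9%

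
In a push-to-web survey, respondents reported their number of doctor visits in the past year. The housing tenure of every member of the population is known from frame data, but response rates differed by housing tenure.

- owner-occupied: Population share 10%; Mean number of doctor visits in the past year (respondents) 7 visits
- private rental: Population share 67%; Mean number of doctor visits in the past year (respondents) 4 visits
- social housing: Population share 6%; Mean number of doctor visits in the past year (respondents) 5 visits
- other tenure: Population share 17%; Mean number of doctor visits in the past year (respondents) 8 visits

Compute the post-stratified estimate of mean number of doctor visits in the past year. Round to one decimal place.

Each cell contributes population-share × respondent value:
  owner-occupied: 0.1 × 7 = 0.7
  private rental: 0.67 × 4 = 2.68
  social housing: 0.06 × 5 = 0.3
  other tenure: 0.17 × 8 = 1.36
Post-stratified estimate = 5.04 → 5.0.

5.0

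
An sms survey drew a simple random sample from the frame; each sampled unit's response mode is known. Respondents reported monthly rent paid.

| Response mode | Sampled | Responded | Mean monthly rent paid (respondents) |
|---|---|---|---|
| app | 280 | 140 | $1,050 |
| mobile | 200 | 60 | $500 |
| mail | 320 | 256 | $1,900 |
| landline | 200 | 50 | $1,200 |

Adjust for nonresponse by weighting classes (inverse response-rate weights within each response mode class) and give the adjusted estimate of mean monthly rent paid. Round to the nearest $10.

$1,240

Response rates by class: app 140/280 = 50%, mobile 60/200 = 30%, mail 256/320 = 80%, landline 50/200 = 25%.
Inverse-response-rate weighting restores each class to its sampled count, so class totals weight by n_sampled:
  app: 280 × 1050 = 294,000
  mobile: 200 × 500 = 100,000
  mail: 320 × 1900 = 608,000
  landline: 200 × 1200 = 240,000
Adjusted estimate = 1,242,000 / 1,000 = 1242 → $1,240.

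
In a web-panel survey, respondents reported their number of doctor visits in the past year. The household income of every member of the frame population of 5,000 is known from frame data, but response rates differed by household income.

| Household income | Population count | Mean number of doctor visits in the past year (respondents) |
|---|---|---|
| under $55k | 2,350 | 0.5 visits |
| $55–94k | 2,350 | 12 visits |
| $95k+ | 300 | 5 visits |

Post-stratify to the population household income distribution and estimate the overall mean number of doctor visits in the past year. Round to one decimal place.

6.2

Weight each group's respondent value by its population share:
  under $55k: (2,350/5,000) × 0.5 = 0.235
  $55–94k: (2,350/5,000) × 12 = 5.64
  $95k+: (300/5,000) × 5 = 0.3
Post-stratified estimate = 6.175 → 6.2.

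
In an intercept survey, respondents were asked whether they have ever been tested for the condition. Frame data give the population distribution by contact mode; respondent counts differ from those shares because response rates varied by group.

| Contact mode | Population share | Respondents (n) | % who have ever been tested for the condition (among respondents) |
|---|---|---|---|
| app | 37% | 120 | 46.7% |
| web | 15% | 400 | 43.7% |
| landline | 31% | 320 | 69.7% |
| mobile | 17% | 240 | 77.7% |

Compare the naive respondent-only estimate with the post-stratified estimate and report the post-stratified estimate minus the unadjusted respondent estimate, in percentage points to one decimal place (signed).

Without adjustment, the pooled respondent share is:
  (120/1080)×46.7 + (400/1080)×43.7 + (320/1080)×69.7 + (240/1080)×77.7 = 59.2926%
Post-stratified estimate weights by population shares:
  0.37×46.7 + 0.15×43.7 + 0.31×69.7 + 0.17×77.7 = 58.65%
Difference = 58.65 − 59.2926 = -0.6426 pp.

-0.6 percentage points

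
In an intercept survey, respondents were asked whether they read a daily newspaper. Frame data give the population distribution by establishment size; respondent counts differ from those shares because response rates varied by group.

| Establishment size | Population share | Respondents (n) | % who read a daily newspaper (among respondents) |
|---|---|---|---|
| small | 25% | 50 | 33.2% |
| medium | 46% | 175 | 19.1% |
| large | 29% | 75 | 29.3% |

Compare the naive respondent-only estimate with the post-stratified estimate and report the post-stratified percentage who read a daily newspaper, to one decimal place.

25.6%

Naive respondent-only estimate (weights = respondent counts):
  (50/300)×33.2 + (175/300)×19.1 + (75/300)×29.3 = 24%
Reweighting by population establishment size shares:
  0.25×33.2 + 0.46×19.1 + 0.29×29.3 = 25.583%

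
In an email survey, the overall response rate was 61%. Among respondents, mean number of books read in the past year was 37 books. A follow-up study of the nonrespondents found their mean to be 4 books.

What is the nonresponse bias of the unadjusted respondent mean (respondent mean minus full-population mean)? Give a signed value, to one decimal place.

Nonresponse fraction = 1 − 0.61 = 0.39.
Bias = (nonresponse fraction) × (respondent mean − nonrespondent mean)
     = 0.39 × (37 − 4) = 0.39 × 33 = 12.87.

+12.9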